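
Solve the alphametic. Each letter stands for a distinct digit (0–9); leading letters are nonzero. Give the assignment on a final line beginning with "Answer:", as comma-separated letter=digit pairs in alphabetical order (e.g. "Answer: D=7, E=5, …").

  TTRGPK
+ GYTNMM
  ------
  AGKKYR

Step 1. [col 1: K + M ≡ R (mod 10)] several values work for K in column 1 (K + M ≡ R (mod 10), carry-in 0); try K=7 ⇒ K=7.
Step 2. [col 1: K + M ≡ R (mod 10)] column 1 (K + M ≡ R (mod 10), carry-in 0) doesn't pin R yet; pick R=5 and continue. So R=5.
Step 3. [col 1: K + M ≡ R (mod 10)] in column 1 we have K+M≡R with carry-in 0; given K=7, R=5 and digits 5,7 already taken and all letters distinct, that pins M to 8 ⇒ M=8.
Step 4. [col 2: P + M ≡ Y (mod 10)] column 2 (P + M ≡ Y (mod 10), carry-in 1) doesn't pin Y yet; pick Y=9 and continue. So Y=9.
Step 5. [col 2: P + M ≡ Y (mod 10)] from column 2 (M=8, Y=9, carry-in 1, digits 5,7,8,9 already taken and all letters distinct): P must equal 0, so P=0.
Step 6. [col 3: G + N ≡ K (mod 10)] several values work for G in column 3 (G + N ≡ K (mod 10), carry-in 0); try G=1. So G=1.
Step 7. [col 3: G + N ≡ K (mod 10)] from column 3 (G=1, K=7, carry-in 0, digits 0,1,5,7,8,9 already taken and all letters distinct): N must equal 6. So N=6.
Step 8. [col 4: R + T ≡ K (mod 10)] column 4 reads R+T+carry(0)=K with R=5, K=7; with digits 0,1,5,6,7,8,9 already taken and all letters distinct, the only value for T is 2 ⇒ T=2.
Step 9. [col 6: T + G ≡ A (mod 10)] column 6: given T=2, G=1, carry-in 1, and digits 0,1,2,5,6,7,8,9 already taken and all letters distinct, T+G≡A (mod 10) forces A=4. So A=4.

Answer: A=4, G=1, K=7, M=8, N=6, P=0, R=5, T=2, Y=9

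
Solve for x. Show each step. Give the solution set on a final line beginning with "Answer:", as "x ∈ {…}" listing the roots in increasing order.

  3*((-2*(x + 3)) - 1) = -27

Step 1. [3*((-2*(x + 3)) - 1) = -27] 3·(inner) — divide through by 3, so div: (-2*(x + 3)) - 1 = -9.
Step 2. [(-2*(x + 3)) - 1 = -9] 1 comes off first (add 1). So sub: -2*(x + 3) = -8.
Step 3. [-2*(x + 3) = -8] leading coefficient -2: divide by -2. So div: x + 3 = 4.
Step 4. [x + 3 = 4] 3 comes off first (subtract 3) ⇒ sub: x = 1.

Answer: x ∈ {1}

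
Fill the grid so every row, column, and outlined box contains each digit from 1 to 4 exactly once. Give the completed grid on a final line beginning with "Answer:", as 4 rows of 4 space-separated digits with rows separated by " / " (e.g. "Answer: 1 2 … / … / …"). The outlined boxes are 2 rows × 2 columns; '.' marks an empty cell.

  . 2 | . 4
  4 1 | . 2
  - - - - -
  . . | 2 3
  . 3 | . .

Step 1. [r4c4∈{1}] nothing but 1 survives at r4c4. So r4c4=1.
Step 2. [r1c3∈{1,3}] across row 1, 1 lands solely at r1c3 ⇒ r1c3=1.
Step 3. [r3c2∈{4}] r3c2 has the single candidate 4, so r3c2=4.
Step 4. [r1c1∈{3}] nothing but 3 survives at r1c1, so r1c1=3.
Step 5. [r2c3∈{3}] r2c3 has the single candidate 3, so r2c3=3.
Step 6. [r4c1∈{2}] r4c1 is down to just 2. So r4c1=2.
Step 7. [r3c1∈{1}] only 1 remains possible at r3c1 ⇒ r3c1=1.
Step 8. [r4c3∈{4}] r4c3 is down to just 4. So r4c3=4.

Answer: 3 2 1 4 / 4 1 3 2 / 1 4 2 3 / 2 3 4 1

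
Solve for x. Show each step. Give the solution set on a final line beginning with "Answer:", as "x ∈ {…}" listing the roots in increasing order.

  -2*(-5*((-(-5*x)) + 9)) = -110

Step 1. [-2*(-5*((-(-5*x)) + 9)) = -110] -2·(inner) — divide through by -2 ⇒ div: -5*((-(-5*x)) + 9) = 55.
Step 2. [-5*((-(-5*x)) + 9) = 55] divide by the outer -5. So div: (-(-5*x)) + 9 = -11.
Step 3. [(-(-5*x)) + 9 = -11] peel the +9: subtract 9 from each side. So sub: -(-5*x) = -20.
Step 4. [-(-5*x) = -20] LHS negated; negate both sides. So neg: -5*x = 20.
Step 5. [-5*x = 20] divide by the outer -5. So div: x = -4.

Answer: x ∈ {-4}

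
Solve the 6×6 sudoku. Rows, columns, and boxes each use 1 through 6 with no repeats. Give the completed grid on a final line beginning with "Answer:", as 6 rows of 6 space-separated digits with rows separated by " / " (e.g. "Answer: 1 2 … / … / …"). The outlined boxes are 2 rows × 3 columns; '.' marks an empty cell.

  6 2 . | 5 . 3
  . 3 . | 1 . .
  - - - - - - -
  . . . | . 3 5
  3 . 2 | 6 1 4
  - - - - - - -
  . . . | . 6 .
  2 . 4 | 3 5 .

Step 1. [r2c1∈{4,5}] 4 has one home in box 1: r2c1. So r2c1=4.
Step 2. [r3c1∈{1}] r3c1 has the single candidate 1 ⇒ r3c1=1.
Step 3. [r5c1∈{5}] only 5 remains possible at r5c1 ⇒ r5c1=5.
Step 4. [r5c2∈{1}] nothing but 1 survives at r5c2, so r5c2=1.
Step 5. [r5c6∈{2}] nothing but 2 survives at r5c6 ⇒ r5c6=2.
Step 6. [r3c2∈{4,6}] r3c2 is the only open cell in row 3 admitting 4. So r3c2=4.
Step 7. [r5c3∈{3}] r5c3's peers cover all but 3, so r5c3=3.
Step 8. [r2c5∈{2}] r2c5 is down to just 2, so r2c5=2.
Step 9. [r3c4∈{2}] r3c4 has the single candidate 2. So r3c4=2.
Step 10. [r1c5∈{4}] only 4 remains possible at r1c5 ⇒ r1c5=4.
Step 11. [r2c3∈{5}] r2c3 is down to just 5 ⇒ r2c3=5.
Step 12. [r6c2∈{6}] only 6 remains possible at r6c2. So r6c2=6.
Step 13. [r2c6∈{6}] r2c6 is down to just 6. So r2c6=6.
Step 14. [r4c2∈{5}] only 5 remains possible at r4c2, so r4c2=5.
Step 15. [r3c3∈{6}] nothing but 6 survives at r3c3. So r3c3=6.
Step 16. [r6c6∈{1}] r6c6 has the single candidate 1, so r6c6=1.
Step 17. [r5c4∈{4}] r5c4's peers cover all but 4 ⇒ r5c4=4.
Step 18. [r1c3∈{1}] r1c3's peers cover all but 1. So r1c3=1.

Answer: 6 2 1 5 4 3 / 4 3 5 1 2 6 / 1 4 6 2 3 5 / 3 5 2 6 1 4 / 5 1 3 4 6 2 / 2 6 4 3 5 1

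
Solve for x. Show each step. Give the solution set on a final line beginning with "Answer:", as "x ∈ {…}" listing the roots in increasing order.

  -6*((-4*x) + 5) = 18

Step 1. [-6*((-4*x) + 5) = 18] divide by the outer -6 ⇒ div: (-4*x) + 5 = -3.
Step 2. [(-4*x) + 5 = -3] subtract 5: x sits inside (… + 5), so sub: -4*x = -8.
Step 3. [-4*x = -8] leading coefficient -4: divide by -4 ⇒ div: x = 2.

Answer: x ∈ {2}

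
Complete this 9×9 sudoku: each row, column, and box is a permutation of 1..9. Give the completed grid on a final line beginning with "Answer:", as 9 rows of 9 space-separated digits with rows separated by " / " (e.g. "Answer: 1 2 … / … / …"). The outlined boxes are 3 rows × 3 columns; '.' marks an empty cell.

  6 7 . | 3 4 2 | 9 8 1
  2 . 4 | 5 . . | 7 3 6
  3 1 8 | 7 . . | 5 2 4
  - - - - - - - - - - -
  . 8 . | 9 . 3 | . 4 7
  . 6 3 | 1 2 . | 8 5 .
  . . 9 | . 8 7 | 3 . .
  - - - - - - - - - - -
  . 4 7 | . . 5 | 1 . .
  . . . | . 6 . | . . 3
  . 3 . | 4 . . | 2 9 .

Step 1. [r2c6∈{1,8,9}] in row 2, 8 fits only at r2c6 ⇒ r2c6=8.
Step 2. [r9c6∈{1}] only 1 remains possible at r9c6. So r9c6=1.
Step 3. [r4c3∈{1,2,5}] in row 4, 2 fits only at r4c3, so r4c3=2.
Step 4. [r8c6∈{9}] only 9 remains possible at r8c6, so r8c6=9.
Step 5. [r6c2∈{5}] r6c2 is down to just 5, so r6c2=5.
Step 6. [r9c9∈{5,8}] in col 9, 5 fits only at r9c9 ⇒ r9c9=5.
Step 7. [r8c1∈{1,5,8}] in col 1, 5 fits only at r8c1, so r8c1=5.
Step 8. [r6c1∈{1,4}] row 6 places 4 nowhere but r6c1 ⇒ r6c1=4.
Step 9. [r7c4∈{2,8}] across row 7, 2 lands solely at r7c4, so r7c4=2.
Step 10. [r6c4∈{6}] r6c4 is down to just 6, so r6c4=6.
Step 11. [r2c5∈{1,9}] across row 2, 1 lands solely at r2c5. So r2c5=1.
Step 12. [r7c1∈{8,9}] 9 has one home in row 7: r7c1. So r7c1=9.
Step 13. [r8c7∈{4}] only 4 remains possible at r8c7, so r8c7=4.
Step 14. [r1c3∈{5}] r1c3 has the single candidate 5, so r1c3=5.
Step 15. [r4c7∈{6}] r4c7's peers cover all but 6 ⇒ r4c7=6.
Step 16. [r8c2∈{2}] only 2 remains possible at r8c2 ⇒ r8c2=2.
Step 17. [r3c6∈{6}] only 6 remains possible at r3c6. So r3c6=6.
Step 18. [r9c1∈{8}] nothing but 8 survives at r9c1 ⇒ r9c1=8.
Step 19. [r2c2∈{9}] only 9 remains possible at r2c2. So r2c2=9.
Step 20. [r9c3∈{6}] only 6 remains possible at r9c3 ⇒ r9c3=6.
Step 21. [r8c4∈{8}] r8c4 is down to just 8 ⇒ r8c4=8.
Step 22. [r3c5∈{9}] nothing but 9 survives at r3c5 ⇒ r3c5=9.
Step 23. [r4c1∈{1}] r4c1 has the single candidate 1. So r4c1=1.
Step 24. [r5c9∈{9}] only 9 remains possible at r5c9, so r5c9=9.
Step 25. [r6c9∈{2}] r6c9 has the single candidate 2 ⇒ r6c9=2.
Step 26. [r7c9∈{8}] r7c9 is down to just 8. So r7c9=8.
Step 27. [r7c8∈{6}] r7c8's peers cover all but 6. So r7c8=6.
Step 28. [r9c5∈{7}] r9c5 is down to just 7 ⇒ r9c5=7.
Step 29. [r5c6∈{4}] nothing but 4 survives at r5c6. So r5c6=4.
Step 30. [r8c8∈{7}] r8c8 is down to just 7 ⇒ r8c8=7.
Step 31. [r6c8∈{1}] nothing but 1 survives at r6c8. So r6c8=1.
Step 32. [r5c1∈{7}] nothing but 7 survives at r5c1. So r5c1=7.
Step 33. [r8c3∈{1}] r8c3 is down to just 1, so r8c3=1.
Step 34. [r7c5∈{3}] r7c5 has the single candidate 3 ⇒ r7c5=3.
Step 35. [r4c5∈{5}] r4c5's peers cover all but 5, so r4c5=5.

Answer: 6 7 5 3 4 2 9 8 1 / 2 9 4 5 1 8 7 3 6 / 3 1 8 7 9 6 5 2 4 / 1 8 2 9 5 3 6 4 7 / 7 6 3 1 2 4 8 5 9 / 4 5 9 6 8 7 3 1 2 / 9 4 7 2 3 5 1 6 8 / 5 2 1 8 6 9 4 7 3 / 8 3 6 4 7 1 2 9 5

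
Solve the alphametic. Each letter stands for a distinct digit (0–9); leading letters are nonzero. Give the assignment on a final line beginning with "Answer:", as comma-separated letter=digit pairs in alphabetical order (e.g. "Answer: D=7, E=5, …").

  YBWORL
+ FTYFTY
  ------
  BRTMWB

Step 1. [col 1: L + Y ≡ B (mod 10)] column 1 (L + Y ≡ B (mod 10), carry-in 0) doesn't pin B yet; pick B=8 and continue, so B=8.
Step 2. [col 1: L + Y ≡ B (mod 10)] several values work for L in column 1 (L + Y ≡ B (mod 10), carry-in 0); try L=2. So L=2.
Step 3. [col 1: L + Y ≡ B (mod 10)] from column 1 (L=2, B=8, carry-in 0, digits 2,8 already taken and all letters distinct): Y must equal 6 ⇒ Y=6.
Step 4. [col 2: R + T ≡ W (mod 10)] several values work for R in column 2 (R + T ≡ W (mod 10), carry-in 0); try R=3 ⇒ R=3.
Step 5. [col 2: R + T ≡ W (mod 10)] no forcing yet in column 2 (carry-in 0); T=4 is free and consistent — try it. So T=4.
Step 6. [col 2: R + T ≡ W (mod 10)] from column 2 (R=3, T=4, carry-in 0, digits 2,3,4,6,8 already taken and all letters distinct): W must equal 7, so W=7.
Step 7. [col 3: O + F ≡ M (mod 10)] in column 3 we have O+F≡M with carry-in 0; given nothing yet and digits 2,3,4,6,7,8 already taken and all letters distinct, that pins M to 0. So M=0.
Step 8. [col 3: O + F ≡ M (mod 10)] F=1 is one option consistent with column 3 (O + F ≡ M (mod 10), carry-in 0) — take it. So F=1.
Step 9. [col 3: O + F ≡ M (mod 10)] from column 3 (F=1, M=0, carry-in 0, digits 0,1,2,3,4,6,7,8 already taken and all letters distinct): O must equal 9, so O=9.

Answer: B=8, F=1, L=2, M=0, O=9, R=3, T=4, W=7, Y=6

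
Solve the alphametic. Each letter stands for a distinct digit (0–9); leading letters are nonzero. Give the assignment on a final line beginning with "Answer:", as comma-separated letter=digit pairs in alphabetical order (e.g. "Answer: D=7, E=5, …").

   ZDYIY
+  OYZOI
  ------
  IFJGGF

Step 1. [col 1: Y + I ≡ F (mod 10)] F=4 is one option consistent with column 1 (Y + I ≡ F (mod 10), carry-in 0) — take it, so F=4.
Step 2. [col 1: Y + I ≡ F (mod 10)] several values work for Y in column 1 (Y + I ≡ F (mod 10), carry-in 0); try Y=3 ⇒ Y=3.
Step 3. [col 1: Y + I ≡ F (mod 10)] column 1 reads Y+I+carry(0)=F with Y=3, F=4; with digits 3,4 already taken and all letters distinct, the only value for I is 1, so I=1.
Step 4. [col 2: I + O ≡ G (mod 10)] G=9 is one option consistent with column 2 (I + O ≡ G (mod 10), carry-in 0) — take it. So G=9.
Step 5. [col 2: I + O ≡ G (mod 10)] in column 2 we have I+O≡G with carry-in 0; given I=1, G=9 and digits 1,3,4,9 already taken and all letters distinct, that pins O to 8, so O=8.
Step 6. [col 3: Y + Z ≡ G (mod 10)] column 3 reads Y+Z+carry(0)=G with Y=3, G=9; with digits 1,3,4,8,9 already taken and all letters distinct, the only value for Z is 6, so Z=6.
Step 7. [col 4: D + Y ≡ J (mod 10)] J=5 is one option consistent with column 4 (D + Y ≡ J (mod 10), carry-in 0) — take it. So J=5.
Step 8. [col 4: D + Y ≡ J (mod 10)] from column 4 (Y=3, J=5, carry-in 0, digits 1,3,4,5,6,8,9 already taken and all letters distinct): D must equal 2. So D=2.

Answer: D=2, F=4, G=9, I=1, J=5, O=8, Y=3, Z=6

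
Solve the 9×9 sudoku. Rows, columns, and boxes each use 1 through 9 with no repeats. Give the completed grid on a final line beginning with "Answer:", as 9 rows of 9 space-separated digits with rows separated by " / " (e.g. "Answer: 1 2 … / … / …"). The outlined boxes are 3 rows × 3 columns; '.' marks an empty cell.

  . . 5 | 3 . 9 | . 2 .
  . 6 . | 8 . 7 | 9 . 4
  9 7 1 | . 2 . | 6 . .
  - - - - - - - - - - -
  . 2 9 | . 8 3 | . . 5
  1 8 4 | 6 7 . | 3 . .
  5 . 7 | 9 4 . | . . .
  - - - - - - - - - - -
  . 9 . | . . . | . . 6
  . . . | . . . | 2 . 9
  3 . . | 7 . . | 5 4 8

Step 1. [r7c4∈{1,2,4,5}] 2 has one home in col 4: r7c4, so r7c4=2.
Step 2. [r8c2∈{1,4,5}] r8c2 is the only open cell in col 2 admitting 5, so r8c2=5.
Step 3. [r3c8∈{3,5,8}] row 3 places 8 nowhere but r3c8. So r3c8=8.
Step 4. [r4c4∈{1}] nothing but 1 survives at r4c4 ⇒ r4c4=1.
Step 5. [r8c4∈{4}] r8c4's peers cover all but 4, so r8c4=4.
Step 6. [r7c3∈{8}] r7c3 has the single candidate 8, so r7c3=8.
Step 7. [r8c3∈{6}] r8c3 has the single candidate 6. So r8c3=6.
Step 8. [r5c6∈{2,5}] 5 has one home in row 5: r5c6 ⇒ r5c6=5.
Step 9. [r7c6∈{1}] only 1 remains possible at r7c6. So r7c6=1.
Step 10. [r7c7∈{7}] only 7 remains possible at r7c7 ⇒ r7c7=7.
Step 11. [r1c7∈{1}] nothing but 1 survives at r1c7. So r1c7=1.
Step 12. [r7c8∈{3}] nothing but 3 survives at r7c8, so r7c8=3.
Step 13. [r6c9∈{1,2}] col 9 places 1 nowhere but r6c9. So r6c9=1.
Step 14. [r4c8∈{6,7}] row 4 places 7 nowhere but r4c8. So r4c8=7.
Step 15. [r1c1∈{4,8}] across row 1, 8 lands solely at r1c1, so r1c1=8.
Step 16. [r1c5∈{6}] only 6 remains possible at r1c5 ⇒ r1c5=6.
Step 17. [r2c3∈{2,3}] r2c3 is the only open cell in row 2 admitting 3 ⇒ r2c3=3.
Step 18. [r7c5∈{5}] nothing but 5 survives at r7c5 ⇒ r7c5=5.
Step 19. [r2c8∈{5}] r2c8 has the single candidate 5, so r2c8=5.
Step 20. [r6c6∈{2}] nothing but 2 survives at r6c6. So r6c6=2.
Step 21. [r6c7∈{8}] nothing but 8 survives at r6c7. So r6c7=8.
Step 22. [r3c9∈{3}] r3c9 has the single candidate 3. So r3c9=3.
Step 23. [r1c9∈{7}] nothing but 7 survives at r1c9 ⇒ r1c9=7.
Step 24. [r6c8∈{6}] r6c8's peers cover all but 6 ⇒ r6c8=6.
Step 25. [r5c8∈{9}] r5c8's peers cover all but 9, so r5c8=9.
Step 26. [r9c6∈{6}] r9c6 has the single candidate 6. So r9c6=6.
Step 27. [r9c5∈{9}] r9c5 is down to just 9 ⇒ r9c5=9.
Step 28. [r1c2∈{4}] only 4 remains possible at r1c2. So r1c2=4.
Step 29. [r3c6∈{4}] r3c6 is down to just 4, so r3c6=4.
Step 30. [r2c1∈{2}] only 2 remains possible at r2c1, so r2c1=2.
Step 31. [r5c9∈{2}] only 2 remains possible at r5c9, so r5c9=2.
Step 32. [r4c1∈{6}] r4c1's peers cover all but 6 ⇒ r4c1=6.
Step 33. [r6c2∈{3}] only 3 remains possible at r6c2 ⇒ r6c2=3.
Step 34. [r3c4∈{5}] r3c4 has the single candidate 5 ⇒ r3c4=5.
Step 35. [r8c5∈{3}] r8c5 has the single candidate 3 ⇒ r8c5=3.
Step 36. [r9c2∈{1}] r9c2 has the single candidate 1. So r9c2=1.
Step 37. [r2c5∈{1}] r2c5's peers cover all but 1, so r2c5=1.
Step 38. [r7c1∈{4}] r7c1 is down to just 4, so r7c1=4.
Step 39. [r8c6∈{8}] r8c6's peers cover all but 8. So r8c6=8.
Step 40. [r8c8∈{1}] r8c8 has the single candidate 1 ⇒ r8c8=1.
Step 41. [r8c1∈{7}] r8c1 has the single candidate 7 ⇒ r8c1=7.
Step 42. [r4c7∈{4}] nothing but 4 survives at r4c7 ⇒ r4c7=4.
Step 43. [r9c3∈{2}] r9c3's peers cover all but 2, so r9c3=2.

Answer: 8 4 5 3 6 9 1 2 7 / 2 6 3 8 1 7 9 5 4 / 9 7 1 5 2 4 6 8 3 / 6 2 9 1 8 3 4 7 5 / 1 8 4 6 7 5 3 9 2 / 5 3 7 9 4 2 8 6 1 / 4 9 8 2 5 1 7 3 6 / 7 5 6 4 3 8 2 1 9 / 3 1 2 7 9 6 5 4 8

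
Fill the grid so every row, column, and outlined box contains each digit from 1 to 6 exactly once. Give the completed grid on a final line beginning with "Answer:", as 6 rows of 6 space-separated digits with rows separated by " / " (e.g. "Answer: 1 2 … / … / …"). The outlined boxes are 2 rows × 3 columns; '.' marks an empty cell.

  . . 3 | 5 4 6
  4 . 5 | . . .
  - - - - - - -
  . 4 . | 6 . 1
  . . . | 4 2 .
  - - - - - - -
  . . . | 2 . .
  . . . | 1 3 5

Step 1. [r3c1∈{2,3,5}] 3 has one home in row 3: r3c1 ⇒ r3c1=3.
Step 2. [r2c2∈{1,2,6}] in row 2, 6 fits only at r2c2, so r2c2=6.
Step 3. [r6c2∈{2}] r6c2's peers cover all but 2, so r6c2=2.
Step 4. [r6c1∈{6}] r6c1 has the single candidate 6. So r6c1=6.
Step 5. [r1c2∈{1}] only 1 remains possible at r1c2. So r1c2=1.
Step 6. [r4c2∈{5}] nothing but 5 survives at r4c2. So r4c2=5.
Step 7. [r4c1∈{1}] nothing but 1 survives at r4c1, so r4c1=1.
Step 8. [r2c4∈{3}] nothing but 3 survives at r2c4, so r2c4=3.
Step 9. [r5c6∈{4}] r5c6 has the single candidate 4, so r5c6=4.
Step 10. [r4c3∈{6}] r4c3's peers cover all but 6. So r4c3=6.
Step 11. [r4c6∈{3}] r4c6 is down to just 3 ⇒ r4c6=3.
Step 12. [r2c5∈{1}] r2c5 has the single candidate 1 ⇒ r2c5=1.
Step 13. [r5c3∈{1}] r5c3's peers cover all but 1. So r5c3=1.
Step 14. [r3c5∈{5}] nothing but 5 survives at r3c5 ⇒ r3c5=5.
Step 15. [r2c6∈{2}] r2c6's peers cover all but 2 ⇒ r2c6=2.
Step 16. [r3c3∈{2}] only 2 remains possible at r3c3 ⇒ r3c3=2.
Step 17. [r6c3∈{4}] nothing but 4 survives at r6c3. So r6c3=4.
Step 18. [r5c1∈{5}] only 5 remains possible at r5c1, so r5c1=5.
Step 19. [r1c1∈{2}] r1c1's peers cover all but 2. So r1c1=2.
Step 20. [r5c5∈{6}] r5c5's peers cover all but 6. So r5c5=6.
Step 21. [r5c2∈{3}] r5c2 has the single candidate 3, so r5c2=3.

Answer: 2 1 3 5 4 6 / 4 6 5 3 1 2 / 3 4 2 6 5 1 / 1 5 6 4 2 3 / 5 3 1 2 6 4 / 6 2 4 1 3 5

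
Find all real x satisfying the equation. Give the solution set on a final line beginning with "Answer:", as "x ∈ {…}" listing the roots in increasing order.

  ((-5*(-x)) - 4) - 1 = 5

Step 1. [((-5*(-x)) - 4) - 1 = 5] add 1: x sits inside (… - 1). So sub: (-5*(-x)) - 4 = 6.
Step 2. [(-5*(-x)) - 4 = 6] peel the -4: add 4 from each side, so sub: -5*(-x) = 10.
Step 3. [-5*(-x) = 10] LHS = -5·(…); ÷-5 both sides, so div: -x = -2.
Step 4. [-x = -2] flip signs both sides, so neg: x = 2.

Answer: x ∈ {2}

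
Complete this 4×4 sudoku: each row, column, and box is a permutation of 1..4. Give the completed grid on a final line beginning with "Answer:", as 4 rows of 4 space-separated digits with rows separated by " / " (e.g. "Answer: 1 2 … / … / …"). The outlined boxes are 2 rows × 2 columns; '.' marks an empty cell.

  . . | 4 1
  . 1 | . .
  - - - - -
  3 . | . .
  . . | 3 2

Step 1. [r3c2∈{2,4}] in row 3, 2 fits only at r3c2 ⇒ r3c2=2.
Step 2. [r2c1∈{2,4}] row 2 places 4 nowhere but r2c1 ⇒ r2c1=4.
Step 3. [r2c4∈{3}] nothing but 3 survives at r2c4 ⇒ r2c4=3.
Step 4. [r3c4∈{4}] only 4 remains possible at r3c4. So r3c4=4.
Step 5. [r2c3∈{2}] only 2 remains possible at r2c3, so r2c3=2.
Step 6. [r1c2∈{3}] only 3 remains possible at r1c2. So r1c2=3.
Step 7. [r3c3∈{1}] r3c3 is down to just 1 ⇒ r3c3=1.
Step 8. [r4c1∈{1}] r4c1's peers cover all but 1. So r4c1=1.
Step 9. [r4c2∈{4}] r4c2's peers cover all but 4. So r4c2=4.
Step 10. [r1c1∈{2}] only 2 remains possible at r1c1 ⇒ r1c1=2.

Answer: 2 3 4 1 / 4 1 2 3 / 3 2 1 4 / 1 4 3 2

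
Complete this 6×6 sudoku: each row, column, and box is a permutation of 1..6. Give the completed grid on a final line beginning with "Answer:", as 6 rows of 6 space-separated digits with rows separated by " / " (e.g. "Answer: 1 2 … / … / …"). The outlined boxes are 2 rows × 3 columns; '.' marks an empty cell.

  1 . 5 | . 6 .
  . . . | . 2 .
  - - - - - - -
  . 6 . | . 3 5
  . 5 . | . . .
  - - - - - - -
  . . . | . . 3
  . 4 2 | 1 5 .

Step 1. [r4c6∈{1,2,4,6}] 2 has one home in col 6: r4c6, so r4c6=2.
Step 2. [r3c4∈{4}] nothing but 4 survives at r3c4, so r3c4=4.
Step 3. [r2c2∈{3}] r2c2's peers cover all but 3. So r2c2=3.
Step 4. [r4c3∈{1,3,4}] col 3 places 3 nowhere but r4c3 ⇒ r4c3=3.
Step 5. [r2c3∈{4,6}] across col 3, 4 lands solely at r2c3, so r2c3=4.
Step 6. [r5c3∈{1,6}] r5c3 is the only open cell in col 3 admitting 6. So r5c3=6.
Step 7. [r3c1∈{2}] nothing but 2 survives at r3c1, so r3c1=2.
Step 8. [r4c1∈{4}] nothing but 4 survives at r4c1. So r4c1=4.
Step 9. [r2c1∈{6}] r2c1 has the single candidate 6, so r2c1=6.
Step 10. [r5c1∈{5}] r5c1's peers cover all but 5. So r5c1=5.
Step 11. [r1c6∈{4}] r1c6 has the single candidate 4. So r1c6=4.
Step 12. [r6c6∈{6}] nothing but 6 survives at r6c6, so r6c6=6.
Step 13. [r2c4∈{5}] nothing but 5 survives at r2c4 ⇒ r2c4=5.
Step 14. [r2c6∈{1}] r2c6's peers cover all but 1 ⇒ r2c6=1.
Step 15. [r3c3∈{1}] r3c3 is down to just 1, so r3c3=1.
Step 16. [r5c5∈{4}] r5c5's peers cover all but 4, so r5c5=4.
Step 17. [r4c4∈{6}] r4c4 has the single candidate 6. So r4c4=6.
Step 18. [r1c2∈{2}] nothing but 2 survives at r1c2, so r1c2=2.
Step 19. [r5c2∈{1}] r5c2 has the single candidate 1. So r5c2=1.
Step 20. [r4c5∈{1}] r4c5 has the single candidate 1, so r4c5=1.
Step 21. [r1c4∈{3}] r1c4 has the single candidate 3, so r1c4=3.
Step 22. [r6c1∈{3}] nothing but 3 survives at r6c1. So r6c1=3.
Step 23. [r5c4∈{2}] r5c4's peers cover all but 2 ⇒ r5c4=2.

Answer: 1 2 5 3 6 4 / 6 3 4 5 2 1 / 2 6 1 4 3 5 / 4 5 3 6 1 2 / 5 1 6 2 4 3 / 3 4 2 1 5 6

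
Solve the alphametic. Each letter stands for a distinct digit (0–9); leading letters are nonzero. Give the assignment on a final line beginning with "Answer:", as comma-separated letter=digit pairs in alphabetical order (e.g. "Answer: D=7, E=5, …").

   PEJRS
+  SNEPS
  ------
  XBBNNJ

Step 1. [col 1: S + S ≡ J (mod 10)] no forcing yet in column 1 (carry-in 0); S=9 is free and consistent — try it. So S=9.
Step 2. [col 1: S + S ≡ J (mod 10)] column 1: given S=9, carry-in 0, and digits 9 already taken and all letters distinct, S+S≡J (mod 10) forces J=8, so J=8.
Step 3. [col 2: R + P ≡ N (mod 10)] column 2 (R + P ≡ N (mod 10), carry-in 1) doesn't pin R yet; pick R=4 and continue ⇒ R=4.
Step 4. [col 2: R + P ≡ N (mod 10)] several values work for N in column 2 (R + P ≡ N (mod 10), carry-in 1); try N=2 ⇒ N=2.
Step 5. [X] adding two 5-digit numbers gives at most 5+1 digits, and here it does — X is that final carry and must be 1 ⇒ X=1.
Step 6. [col 2: R + P ≡ N (mod 10)] column 2 reads R+P+carry(1)=N with R=4, N=2; with digits 1,2,4,8,9 already taken and all letters distinct, the only value for P is 7 ⇒ P=7.
Step 7. [col 3: J + E ≡ N (mod 10)] column 3: given J=8, N=2, carry-in 1, and digits 1,2,4,7,8,9 already taken and all letters distinct, J+E≡N (mod 10) forces E=3 ⇒ E=3.
Step 8. [col 4: E + N ≡ B (mod 10)] from column 4 (E=3, N=2, carry-in 1, digits 1,2,3,4,7,8,9 already taken and all letters distinct): B must equal 6 ⇒ B=6.

Answer: B=6, E=3, J=8, N=2, P=7, R=4, S=9, X=1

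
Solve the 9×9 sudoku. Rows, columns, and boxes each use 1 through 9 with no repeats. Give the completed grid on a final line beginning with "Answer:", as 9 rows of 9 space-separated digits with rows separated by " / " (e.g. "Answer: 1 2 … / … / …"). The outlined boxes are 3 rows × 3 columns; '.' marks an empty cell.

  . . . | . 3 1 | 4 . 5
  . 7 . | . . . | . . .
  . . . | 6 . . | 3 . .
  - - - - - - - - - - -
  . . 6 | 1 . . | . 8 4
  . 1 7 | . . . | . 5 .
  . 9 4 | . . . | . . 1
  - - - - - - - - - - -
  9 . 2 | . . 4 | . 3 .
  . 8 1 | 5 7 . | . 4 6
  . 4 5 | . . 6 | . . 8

Step 1. [r2c7∈{1,2,6,8,9}] in col 7, 8 fits only at r2c7. So r2c7=8.
Step 2. [r4c2∈{2,3,5}] col 2 places 3 nowhere but r4c2. So r4c2=3.
Step 3. [r3c2∈{2,5}] in col 2, 5 fits only at r3c2. So r3c2=5.
Step 4. [r1c2∈{2,6}] in col 2, 2 fits only at r1c2, so r1c2=2.
Step 5. [r7c4∈{8}] only 8 remains possible at r7c4, so r7c4=8.
Step 6. [r5c9∈{2,3,9}] col 9 places 3 nowhere but r5c9. So r5c9=3.
Step 7. [r7c9∈{7}] r7c9 has the single candidate 7 ⇒ r7c9=7.
Step 8. [r8c1∈{3}] r8c1 has the single candidate 3 ⇒ r8c1=3.
Step 9. [r6c6∈{2,3,5,7,8}] across col 6, 3 lands solely at r6c6, so r6c6=3.
Step 10. [r9c4∈{2,3,9}] 3 has one home in row 9: r9c4, so r9c4=3.
Step 11. [r7c5∈{1}] r7c5's peers cover all but 1, so r7c5=1.
Step 12. [r9c7∈{1,2,9}] 1 has one home in col 7: r9c7, so r9c7=1.
Step 13. [r2c8∈{1,2,6,9}] r2c9 and r3c9 in box 3 both hold exactly {2,9}; those values are spoken for. So r2c8≠9.
Step 14. [r6c8∈{2,6,7}] 6 in box 3 is pinned to col 8, so r6c8≠6.
Step 15. [r2c8∈{1,2,6}] the pair r2c9,r3c9 in box 3 locks {2,9} between them ⇒ r2c8≠2.
Step 16. [r3c8∈{1,2,7,9}] r2c9 and r3c9 in box 3 both hold exactly {2,9}; those values are spoken for. So r3c8≠9.
Step 17. [r1c1∈{6,8}] r1c3 and r3c3 in box 1 both hold exactly {8,9}; those values are spoken for ⇒ r1c1≠8.
Step 18. [r1c3∈{8,9}] across row 1, 8 lands solely at r1c3, so r1c3=8.
Step 19. [r3c3∈{9}] r3c3's peers cover all but 9, so r3c3=9.
Step 20. [r2c9∈{2,9}] in col 9, 9 fits only at r2c9. So r2c9=9.
Step 21. [r3c9∈{2}] only 2 remains possible at r3c9. So r3c9=2.
Step 22. [r9c8∈{2,9}] in col 8, 9 fits only at r9c8. So r9c8=9.
Step 23. [r6c8∈{2,7}] across col 8, 2 lands solely at r6c8 ⇒ r6c8=2.
Step 24. [r9c5∈{2}] r9c5 has the single candidate 2 ⇒ r9c5=2.
Step 25. [r6c4∈{7}] nothing but 7 survives at r6c4 ⇒ r6c4=7.
Step 26. [r8c6∈{9}] nothing but 9 survives at r8c6, so r8c6=9.
Step 27. [r1c8∈{6,7}] 7 has one home in row 1: r1c8. So r1c8=7.
Step 28. [r2c8∈{1,6}] col 8 places 6 nowhere but r2c8. So r2c8=6.
Step 29. [r2c1∈{1,4}] 1 has one home in row 2: r2c1 ⇒ r2c1=1.
Step 30. [r6c7∈{6}] nothing but 6 survives at r6c7 ⇒ r6c7=6.
Step 31. [r5c5∈{4,6,8,9}] across row 5, 6 lands solely at r5c5. So r5c5=6.
Step 32. [r4c5∈{5,9}] 9 has one home in col 5: r4c5 ⇒ r4c5=9.
Step 33. [r5c4∈{2,4}] row 5 places 4 nowhere but r5c4. So r5c4=4.
Step 34. [r2c5∈{4,5}] across row 2, 4 lands solely at r2c5, so r2c5=4.
Step 35. [r6c5∈{5,8}] col 5 places 5 nowhere but r6c5. So r6c5=5.
Step 36. [r5c6∈{2,8}] in box 5, 8 fits only at r5c6 ⇒ r5c6=8.
Step 37. [r4c6∈{2}] only 2 remains possible at r4c6 ⇒ r4c6=2.
Step 38. [r1c4∈{9}] r1c4's peers cover all but 9 ⇒ r1c4=9.
Step 39. [r4c7∈{7}] nothing but 7 survives at r4c7 ⇒ r4c7=7.
Step 40. [r2c4∈{2}] r2c4 is down to just 2 ⇒ r2c4=2.
Step 41. [r2c3∈{3}] r2c3 has the single candidate 3 ⇒ r2c3=3.
Step 42. [r1c1∈{6}] nothing but 6 survives at r1c1 ⇒ r1c1=6.
Step 43. [r7c2∈{6}] r7c2's peers cover all but 6 ⇒ r7c2=6.
Step 44. [r3c6∈{7}] r3c6 has the single candidate 7, so r3c6=7.
Step 45. [r3c1∈{4}] r3c1's peers cover all but 4, so r3c1=4.
Step 46. [r5c7∈{9}] r5c7 is down to just 9. So r5c7=9.
Step 47. [r8c7∈{2}] nothing but 2 survives at r8c7 ⇒ r8c7=2.
Step 48. [r6c1∈{8}] only 8 remains possible at r6c1. So r6c1=8.
Step 49. [r2c6∈{5}] r2c6 has the single candidate 5, so r2c6=5.
Step 50. [r3c8∈{1}] only 1 remains possible at r3c8, so r3c8=1.
Step 51. [r3c5∈{8}] nothing but 8 survives at r3c5 ⇒ r3c5=8.
Step 52. [r9c1∈{7}] nothing but 7 survives at r9c1 ⇒ r9c1=7.
Step 53. [r7c7∈{5}] r7c7's peers cover all but 5, so r7c7=5.
Step 54. [r5c1∈{2}] r5c1 has the single candidate 2 ⇒ r5c1=2.
Step 55. [r4c1∈{5}] r4c1's peers cover all but 5 ⇒ r4c1=5.

Answer: 6 2 8 9 3 1 4 7 5 / 1 7 3 2 4 5 8 6 9 / 4 5 9 6 8 7 3 1 2 / 5 3 6 1 9 2 7 8 4 / 2 1 7 4 6 8 9 5 3 / 8 9 4 7 5 3 6 2 1 / 9 6 2 8 1 4 5 3 7 / 3 8 1 5 7 9 2 4 6 / 7 4 5 3 2 6 1 9 8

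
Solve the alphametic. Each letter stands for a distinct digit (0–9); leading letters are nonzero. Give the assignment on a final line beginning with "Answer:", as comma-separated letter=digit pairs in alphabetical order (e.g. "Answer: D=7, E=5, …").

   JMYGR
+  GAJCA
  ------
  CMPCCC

Step 1. [col 1: R + A ≡ C (mod 10)] C=1 is one option consistent with column 1 (R + A ≡ C (mod 10), carry-in 0) — take it, so C=1.
Step 2. [col 1: R + A ≡ C (mod 10)] column 1 (R + A ≡ C (mod 10), carry-in 0) doesn't pin A yet; pick A=5 and continue, so A=5.
Step 3. [col 1: R + A ≡ C (mod 10)] from column 1 (A=5, C=1, carry-in 0, digits 1,5 already taken and all letters distinct): R must equal 6 ⇒ R=6.
Step 4. [col 2: G + C ≡ C (mod 10)] column 2: given C=1, carry-in 1, and digits 1,5,6 already taken and all letters distinct, G+C≡C (mod 10) forces G=9. So G=9.
Step 5. [col 3: Y + J ≡ C (mod 10)] several values work for J in column 3 (Y + J ≡ C (mod 10), carry-in 1); try J=3. So J=3.
Step 6. [col 3: Y + J ≡ C (mod 10)] column 3 reads Y+J+carry(1)=C with J=3, C=1; with digits 1,3,5,6,9 already taken and all letters distinct, the only value for Y is 7, so Y=7.
Step 7. [col 4: M + A ≡ P (mod 10)] several values work for P in column 4 (M + A ≡ P (mod 10), carry-in 1); try P=8. So P=8.
Step 8. [col 4: M + A ≡ P (mod 10)] column 4 reads M+A+carry(1)=P with A=5, P=8; with digits 1,3,5,6,7,8,9 already taken and all letters distinct, the only value for M is 2, so M=2.

Answer: A=5, C=1, G=9, J=3, M=2, P=8, R=6, Y=7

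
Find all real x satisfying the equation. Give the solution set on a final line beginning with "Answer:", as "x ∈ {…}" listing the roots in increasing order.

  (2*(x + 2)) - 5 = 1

Step 1. [(2*(x + 2)) - 5 = 1] peel the -5: add 5 from each side. So sub: 2*(x + 2) = 6.
Step 2. [2*(x + 2) = 6] 2·(inner) — divide through by 2. So div: x + 2 = 3.
Step 3. [x + 2 = 3] the outer +2 inverts by subtracting 2 ⇒ sub: x = 1.

Answer: x ∈ {1}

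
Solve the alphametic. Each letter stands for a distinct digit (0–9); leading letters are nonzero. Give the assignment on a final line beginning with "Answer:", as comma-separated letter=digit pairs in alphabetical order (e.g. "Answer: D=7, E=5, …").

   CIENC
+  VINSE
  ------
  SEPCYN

Step 1. [col 1: C + E ≡ N (mod 10)] no forcing yet in column 1 (carry-in 0); E=5 is free and consistent — try it ⇒ E=5.
Step 2. [col 1: C + E ≡ N (mod 10)] C=7 is one option consistent with column 1 (C + E ≡ N (mod 10), carry-in 0) — take it, so C=7.
Step 3. [col 1: C + E ≡ N (mod 10)] column 1: given C=7, E=5, carry-in 0, and digits 5,7 already taken and all letters distinct, C+E≡N (mod 10) forces N=2 ⇒ N=2.
Step 4. [col 2: N + S ≡ Y (mod 10)] column 2 (N + S ≡ Y (mod 10), carry-in 1) doesn't pin S yet; pick S=1 and continue, so S=1.
Step 5. [col 2: N + S ≡ Y (mod 10)] column 2: given N=2, S=1, carry-in 1, and digits 1,2,5,7 already taken and all letters distinct, N+S≡Y (mod 10) forces Y=4 ⇒ Y=4.
Step 6. [col 4: I + I ≡ P (mod 10)] column 4 (I + I ≡ P (mod 10), carry-in 0) doesn't pin I yet; pick I=3 and continue. So I=3.
Step 7. [col 4: I + I ≡ P (mod 10)] column 4: given I=3, carry-in 0, and digits 1,2,3,4,5,7 already taken and all letters distinct, I+I≡P (mod 10) forces P=6 ⇒ P=6.
Step 8. [col 5: C + V ≡ E (mod 10)] column 5: given C=7, E=5, carry-in 0, and digits 1,2,3,4,5,6,7 already taken and all letters distinct, C+V≡E (mod 10) forces V=8. So V=8.

Answer: C=7, E=5, I=3, N=2, P=6, S=1, V=8, Y=4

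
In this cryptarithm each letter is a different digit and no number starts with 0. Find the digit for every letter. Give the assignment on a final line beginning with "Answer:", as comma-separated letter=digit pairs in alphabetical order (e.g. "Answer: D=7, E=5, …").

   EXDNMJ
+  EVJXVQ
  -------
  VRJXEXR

Step 1. [col 1: J + Q ≡ R (mod 10)] J=8 is one option consistent with column 1 (J + Q ≡ R (mod 10), carry-in 0) — take it. So J=8.
Step 2. [V] adding two 6-digit numbers gives at most 6+1 digits, and here it does — V is that final carry and must be 1. So V=1.
Step 3. [col 1: J + Q ≡ R (mod 10)] several values work for Q in column 1 (J + Q ≡ R (mod 10), carry-in 0); try Q=2 ⇒ Q=2.
Step 4. [col 1: J + Q ≡ R (mod 10)] column 1: given J=8, Q=2, carry-in 0, and digits 1,2,8 already taken and all letters distinct, J+Q≡R (mod 10) forces R=0 ⇒ R=0.
Step 5. [col 2: M + V ≡ X (mod 10)] column 2 (M + V ≡ X (mod 10), carry-in 1) doesn't pin X yet; pick X=6 and continue ⇒ X=6.
Step 6. [col 2: M + V ≡ X (mod 10)] from column 2 (V=1, X=6, carry-in 1, digits 0,1,2,6,8 already taken and all letters distinct): M must equal 4, so M=4.
Step 7. [col 3: N + X ≡ E (mod 10)] several values work for E in column 3 (N + X ≡ E (mod 10), carry-in 0); try E=5. So E=5.
Step 8. [col 3: N + X ≡ E (mod 10)] from column 3 (X=6, E=5, carry-in 0, digits 0,1,2,4,5,6,8 already taken and all letters distinct): N must equal 9, so N=9.
Step 9. [col 4: D + J ≡ X (mod 10)] column 4 reads D+J+carry(1)=X with J=8, X=6; with digits 0,1,2,4,5,6,8,9 already taken and all letters distinct, the only value for D is 7, so D=7.

Answer: D=7, E=5, J=8, M=4, N=9, Q=2, R=0, V=1, X=6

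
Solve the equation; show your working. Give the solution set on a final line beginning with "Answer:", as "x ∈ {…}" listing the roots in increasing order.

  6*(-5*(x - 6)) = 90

Step 1. [6*(-5*(x - 6)) = 90] divide by the outer 6, so div: -5*(x - 6) = 15.
Step 2. [-5*(x - 6) = 15] -5·(inner) — divide through by -5 ⇒ div: x - 6 = -3.
Step 3. [x - 6 = -3] peel the -6: add 6 from each side ⇒ sub: x = 3.

Answer: x ∈ {3}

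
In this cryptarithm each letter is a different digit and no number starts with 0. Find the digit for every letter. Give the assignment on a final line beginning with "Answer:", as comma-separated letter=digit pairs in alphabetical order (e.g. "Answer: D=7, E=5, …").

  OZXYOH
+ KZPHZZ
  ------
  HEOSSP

Step 1. [col 1: H + Z ≡ P (mod 10)] several values work for Z in column 1 (H + Z ≡ P (mod 10), carry-in 0); try Z=1, so Z=1.
Step 2. [col 1: H + Z ≡ P (mod 10)] several values work for P in column 1 (H + Z ≡ P (mod 10), carry-in 0); try P=0. So P=0.
Step 3. [col 1: H + Z ≡ P (mod 10)] column 1: given Z=1, P=0, carry-in 0, and digits 0,1 already taken and all letters distinct, H+Z≡P (mod 10) forces H=9 ⇒ H=9.
Step 4. [col 2: O + Z ≡ S (mod 10)] no forcing yet in column 2 (carry-in 1); O=4 is free and consistent — try it. So O=4.
Step 5. [col 2: O + Z ≡ S (mod 10)] from column 2 (O=4, Z=1, carry-in 1, digits 0,1,4,9 already taken and all letters distinct): S must equal 6. So S=6.
Step 6. [col 3: Y + H ≡ S (mod 10)] column 3 reads Y+H+carry(0)=S with H=9, S=6; with digits 0,1,4,6,9 already taken and all letters distinct, the only value for Y is 7, so Y=7.
Step 7. [col 4: X + P ≡ O (mod 10)] in column 4 we have X+P≡O with carry-in 1; given P=0, O=4 and digits 0,1,4,6,7,9 already taken and all letters distinct, that pins X to 3, so X=3.
Step 8. [col 5: Z + Z ≡ E (mod 10)] in column 5 we have Z+Z≡E with carry-in 0; given Z=1 and digits 0,1,3,4,6,7,9 already taken and all letters distinct, that pins E to 2, so E=2.
Step 9. [col 6: O + K ≡ H (mod 10)] column 6: given O=4, H=9, carry-in 0, and digits 0,1,2,3,4,6,7,9 already taken and all letters distinct, O+K≡H (mod 10) forces K=5, so K=5.

Answer: E=2, H=9, K=5, O=4, P=0, S=6, X=3, Y=7, Z=1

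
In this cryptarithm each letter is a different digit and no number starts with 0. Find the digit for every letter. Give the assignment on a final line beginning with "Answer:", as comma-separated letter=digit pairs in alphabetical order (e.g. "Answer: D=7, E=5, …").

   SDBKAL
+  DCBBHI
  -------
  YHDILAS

Step 1. [col 1: L + I ≡ S (mod 10)] S=7 is one option consistent with column 1 (L + I ≡ S (mod 10), carry-in 0) — take it, so S=7.
Step 2. [col 1: L + I ≡ S (mod 10)] L=4 is one option consistent with column 1 (L + I ≡ S (mod 10), carry-in 0) — take it ⇒ L=4.
Step 3. [Y] Y is the leading digit of a 7-digit sum of two 6-digit numbers; the final carry is exactly 1, so Y=1.
Step 4. [col 1: L + I ≡ S (mod 10)] column 1: given L=4, S=7, carry-in 0, and digits 1,4,7 already taken and all letters distinct, L+I≡S (mod 10) forces I=3. So I=3.
Step 5. [col 2: A + H ≡ A (mod 10)] in column 2 we have A+H≡A with carry-in 0; given nothing yet and digits 1,3,4,7 already taken and all letters distinct, that pins H to 0 ⇒ H=0.
Step 6. [col 2: A + H ≡ A (mod 10)] column 2 (A + H ≡ A (mod 10), carry-in 0) doesn't pin A yet; pick A=5 and continue. So A=5.
Step 7. [col 3: K + B ≡ L (mod 10)] B=6 is one option consistent with column 3 (K + B ≡ L (mod 10), carry-in 0) — take it. So B=6.
Step 8. [col 3: K + B ≡ L (mod 10)] from column 3 (B=6, L=4, carry-in 0, digits 0,1,3,4,5,6,7 already taken and all letters distinct): K must equal 8, so K=8.
Step 9. [col 5: D + C ≡ D (mod 10)] column 5 reads D+C+carry(1)=D with nothing yet; with digits 0,1,3,4,5,6,7,8 already taken and all letters distinct, the only value for D is 2. So D=2.
Step 10. [col 5: D + C ≡ D (mod 10)] from column 5 (D=2, carry-in 1, digits 0,1,2,3,4,5,6,7,8 already taken and all letters distinct): C must equal 9, so C=9.

Answer: A=5, B=6, C=9, D=2, H=0, I=3, K=8, L=4, S=7, Y=1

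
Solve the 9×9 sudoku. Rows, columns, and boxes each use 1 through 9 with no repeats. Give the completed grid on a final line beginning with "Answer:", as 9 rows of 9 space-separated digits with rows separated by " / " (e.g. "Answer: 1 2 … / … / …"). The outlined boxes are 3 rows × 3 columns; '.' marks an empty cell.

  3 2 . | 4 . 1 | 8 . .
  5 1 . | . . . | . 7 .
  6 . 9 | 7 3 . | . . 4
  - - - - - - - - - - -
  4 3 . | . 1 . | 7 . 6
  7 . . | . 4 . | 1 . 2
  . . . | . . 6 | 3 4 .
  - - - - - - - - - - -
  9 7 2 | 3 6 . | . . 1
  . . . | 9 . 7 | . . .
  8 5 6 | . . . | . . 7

Step 1. [r9c5∈{2}] r9c5's peers cover all but 2 ⇒ r9c5=2.
Step 2. [r8c3∈{1,3,4}] in col 3, 3 fits only at r8c3, so r8c3=3.
Step 3. [r3c2∈{8}] r3c2's peers cover all but 8. So r3c2=8.
Step 4. [r1c8∈{5,6,9}] across row 1, 6 lands solely at r1c8 ⇒ r1c8=6.
Step 5. [r5c6∈{3,5,8,9}] 3 has one home in row 5: r5c6, so r5c6=3.
Step 6. [r6c3∈{1,5,8}] col 3 places 1 nowhere but r6c3. So r6c3=1.
Step 7. [r6c2∈{9}] nothing but 9 survives at r6c2 ⇒ r6c2=9.
Step 8. [r4c6∈{2,5,8,9}] box 5 places 9 nowhere but r4c6. So r4c6=9.
Step 9. [r4c4∈{2,5,8}] 2 has one home in row 4: r4c4. So r4c4=2.
Step 10. [r5c8∈{5,8,9}] row 5 places 9 nowhere but r5c8, so r5c8=9.
Step 11. [r8c7∈{2,4,5,6}] r8c7 is the only open cell in row 8 admitting 6. So r8c7=6.
Step 12. [r8c8∈{2,5,8}] r8c8 is the only open cell in row 8 admitting 2, so r8c8=2.
Step 13. [r6c5∈{5,7,8}] row 6 places 7 nowhere but r6c5 ⇒ r6c5=7.
Step 14. [r9c6∈{4}] nothing but 4 survives at r9c6 ⇒ r9c6=4.
Step 15. [r3c8∈{1,5}] in row 3, 1 fits only at r3c8. So r3c8=1.
Step 16. [r2c4∈{6,8}] r2c4 is the only open cell in row 2 admitting 6. So r2c4=6.
Step 17. [r9c7∈{9}] nothing but 9 survives at r9c7. So r9c7=9.
Step 18. [r2c7∈{2}] r2c7 is down to just 2. So r2c7=2.
Step 19. [r3c7∈{5}] r3c7's peers cover all but 5. So r3c7=5.
Step 20. [r7c6∈{5,8}] r7c6 is the only open cell in col 6 admitting 5 ⇒ r7c6=5.
Step 21. [r4c8∈{5,8}] r4c8 is the only open cell in col 8 admitting 5, so r4c8=5.
Step 22. [r8c5∈{8}] r8c5's peers cover all but 8. So r8c5=8.
Step 23. [r5c3∈{5,8}] col 3 places 5 nowhere but r5c3, so r5c3=5.
Step 24. [r2c5∈{9}] nothing but 9 survives at r2c5. So r2c5=9.
Step 25. [r6c4∈{5,8}] row 6 places 5 nowhere but r6c4, so r6c4=5.
Step 26. [r8c9∈{5}] r8c9 has the single candidate 5. So r8c9=5.
Step 27. [r2c9∈{3}] only 3 remains possible at r2c9, so r2c9=3.
Step 28. [r2c3∈{4}] nothing but 4 survives at r2c3. So r2c3=4.
Step 29. [r2c6∈{8}] r2c6 has the single candidate 8. So r2c6=8.
Step 30. [r7c8∈{8}] nothing but 8 survives at r7c8. So r7c8=8.
Step 31. [r8c1∈{1}] nothing but 1 survives at r8c1 ⇒ r8c1=1.
Step 32. [r8c2∈{4}] r8c2's peers cover all but 4. So r8c2=4.
Step 33. [r3c6∈{2}] nothing but 2 survives at r3c6, so r3c6=2.
Step 34. [r1c3∈{7}] r1c3 is down to just 7 ⇒ r1c3=7.
Step 35. [r4c3∈{8}] r4c3 has the single candidate 8. So r4c3=8.
Step 36. [r5c2∈{6}] r5c2 is down to just 6. So r5c2=6.
Step 37. [r6c9∈{8}] nothing but 8 survives at r6c9. So r6c9=8.
Step 38. [r1c9∈{9}] r1c9's peers cover all but 9 ⇒ r1c9=9.
Step 39. [r9c4∈{1}] nothing but 1 survives at r9c4 ⇒ r9c4=1.
Step 40. [r9c8∈{3}] nothing but 3 survives at r9c8. So r9c8=3.
Step 41. [r7c7∈{4}] r7c7 is down to just 4 ⇒ r7c7=4.
Step 42. [r1c5∈{5}] r1c5 is down to just 5 ⇒ r1c5=5.
Step 43. [r5c4∈{8}] r5c4 is down to just 8, so r5c4=8.
Step 44. [r6c1∈{2}] r6c1's peers cover all but 2. So r6c1=2.

Answer: 3 2 7 4 5 1 8 6 9 / 5 1 4 6 9 8 2 7 3 / 6 8 9 7 3 2 5 1 4 / 4 3 8 2 1 9 7 5 6 / 7 6 5 8 4 3 1 9 2 / 2 9 1 5 7 6 3 4 8 / 9 7 2 3 6 5 4 8 1 / 1 4 3 9 8 7 6 2 5 / 8 5 6 1 2 4 9 3 7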